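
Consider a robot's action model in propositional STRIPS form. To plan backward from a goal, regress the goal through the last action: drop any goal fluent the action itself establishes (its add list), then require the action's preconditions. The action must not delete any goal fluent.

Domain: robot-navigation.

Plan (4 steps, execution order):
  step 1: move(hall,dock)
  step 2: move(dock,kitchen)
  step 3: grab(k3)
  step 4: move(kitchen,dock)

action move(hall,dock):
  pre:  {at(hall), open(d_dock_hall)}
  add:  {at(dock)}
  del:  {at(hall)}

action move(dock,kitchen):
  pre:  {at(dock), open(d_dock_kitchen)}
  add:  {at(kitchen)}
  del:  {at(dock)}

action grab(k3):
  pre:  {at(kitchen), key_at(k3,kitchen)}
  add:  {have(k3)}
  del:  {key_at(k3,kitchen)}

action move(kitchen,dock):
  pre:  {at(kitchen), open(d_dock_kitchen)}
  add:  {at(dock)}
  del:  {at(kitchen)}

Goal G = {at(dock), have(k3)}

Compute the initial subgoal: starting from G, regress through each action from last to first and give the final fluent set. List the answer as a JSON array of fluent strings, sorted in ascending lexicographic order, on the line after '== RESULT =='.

Regress step by step:
  through step 4 (move(kitchen,dock)): drop {at(dock)}, keep {have(k3)}, require {at(kitchen), open(d_dock_kitchen)}
    → {at(kitchen), have(k3), open(d_dock_kitchen)}
  through step 3 (grab(k3)): drop {have(k3)}, keep {at(kitchen), open(d_dock_kitchen)}, require {at(kitchen), key_at(k3,kitchen)}
    → {at(kitchen), key_at(k3,kitchen), open(d_dock_kitchen)}
  through step 2 (move(dock,kitchen)): drop {at(kitchen)}, keep {key_at(k3,kitchen), open(d_dock_kitchen)}, require {at(dock), open(d_dock_kitchen)}
    → {at(dock), key_at(k3,kitchen), open(d_dock_kitchen)}
  through step 1 (move(hall,dock)): drop {at(dock)}, keep {key_at(k3,kitchen), open(d_dock_kitchen)}, require {at(hall), open(d_dock_hall)}
    → {at(hall), key_at(k3,kitchen), open(d_dock_hall), open(d_dock_kitchen)}

== RESULT ==
["at(hall)", "key_at(k3,kitchen)", "open(d_dock_hall)", "open(d_dock_kitchen)"]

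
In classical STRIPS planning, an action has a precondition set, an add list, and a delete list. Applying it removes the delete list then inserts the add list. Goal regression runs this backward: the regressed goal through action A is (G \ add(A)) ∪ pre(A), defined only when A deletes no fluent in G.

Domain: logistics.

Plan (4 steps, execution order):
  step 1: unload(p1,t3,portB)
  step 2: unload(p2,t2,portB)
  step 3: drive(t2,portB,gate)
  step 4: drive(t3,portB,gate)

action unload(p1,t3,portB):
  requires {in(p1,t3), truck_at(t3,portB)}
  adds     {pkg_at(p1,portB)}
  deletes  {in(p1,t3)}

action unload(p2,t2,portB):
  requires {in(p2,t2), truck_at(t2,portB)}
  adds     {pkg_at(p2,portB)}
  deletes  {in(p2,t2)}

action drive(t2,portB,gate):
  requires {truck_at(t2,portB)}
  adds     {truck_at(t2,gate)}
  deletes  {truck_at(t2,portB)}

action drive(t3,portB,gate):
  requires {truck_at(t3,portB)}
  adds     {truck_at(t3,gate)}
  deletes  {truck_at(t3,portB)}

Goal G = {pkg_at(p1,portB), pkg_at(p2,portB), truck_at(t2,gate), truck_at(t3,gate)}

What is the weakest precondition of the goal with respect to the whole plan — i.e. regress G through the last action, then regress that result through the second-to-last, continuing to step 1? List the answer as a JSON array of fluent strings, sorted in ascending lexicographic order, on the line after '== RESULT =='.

Work backward from the goal:
  through step 4 (drive(t3,portB,gate)): drop {truck_at(t3,gate)}, keep {pkg_at(p1,portB), pkg_at(p2,portB), truck_at(t2,gate)}, require {truck_at(t3,portB)}
    → {pkg_at(p1,portB), pkg_at(p2,portB), truck_at(t2,gate), truck_at(t3,portB)}
  through step 3 (drive(t2,portB,gate)): drop {truck_at(t2,gate)}, keep {pkg_at(p1,portB), pkg_at(p2,portB), truck_at(t3,portB)}, require {truck_at(t2,portB)}
    → {pkg_at(p1,portB), pkg_at(p2,portB), truck_at(t2,portB), truck_at(t3,portB)}
  through step 2 (unload(p2,t2,portB)): drop {pkg_at(p2,portB)}, keep {pkg_at(p1,portB), truck_at(t2,portB), truck_at(t3,portB)}, require {in(p2,t2), truck_at(t2,portB)}
    → {in(p2,t2), pkg_at(p1,portB), truck_at(t2,portB), truck_at(t3,portB)}
  through step 1 (unload(p1,t3,portB)): drop {pkg_at(p1,portB)}, keep {in(p2,t2), truck_at(t2,portB), truck_at(t3,portB)}, require {in(p1,t3), truck_at(t3,portB)}
    → {in(p1,t3), in(p2,t2), truck_at(t2,portB), truck_at(t3,portB)}

== RESULT ==
["in(p1,t3)", "in(p2,t2)", "truck_at(t2,portB)", "truck_at(t3,portB)"]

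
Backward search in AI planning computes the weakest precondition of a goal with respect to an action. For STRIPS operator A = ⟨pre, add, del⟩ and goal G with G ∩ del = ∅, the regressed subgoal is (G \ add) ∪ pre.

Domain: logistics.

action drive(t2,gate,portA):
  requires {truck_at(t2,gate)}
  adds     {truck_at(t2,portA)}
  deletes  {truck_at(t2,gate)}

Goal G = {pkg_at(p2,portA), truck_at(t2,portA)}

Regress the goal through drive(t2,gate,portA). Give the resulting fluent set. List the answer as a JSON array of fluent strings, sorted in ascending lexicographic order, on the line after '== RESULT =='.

Regress:
  G ∩ del = {}  (empty — regression defined)
  G \ add = {pkg_at(p2,portA), truck_at(t2,portA)} \ {truck_at(t2,portA)} = {pkg_at(p2,portA)}
  ∪ pre   = {pkg_at(p2,portA)} ∪ {truck_at(t2,gate)}
          = {pkg_at(p2,portA), truck_at(t2,gate)}

== RESULT ==
["pkg_at(p2,portA)", "truck_at(t2,gate)"]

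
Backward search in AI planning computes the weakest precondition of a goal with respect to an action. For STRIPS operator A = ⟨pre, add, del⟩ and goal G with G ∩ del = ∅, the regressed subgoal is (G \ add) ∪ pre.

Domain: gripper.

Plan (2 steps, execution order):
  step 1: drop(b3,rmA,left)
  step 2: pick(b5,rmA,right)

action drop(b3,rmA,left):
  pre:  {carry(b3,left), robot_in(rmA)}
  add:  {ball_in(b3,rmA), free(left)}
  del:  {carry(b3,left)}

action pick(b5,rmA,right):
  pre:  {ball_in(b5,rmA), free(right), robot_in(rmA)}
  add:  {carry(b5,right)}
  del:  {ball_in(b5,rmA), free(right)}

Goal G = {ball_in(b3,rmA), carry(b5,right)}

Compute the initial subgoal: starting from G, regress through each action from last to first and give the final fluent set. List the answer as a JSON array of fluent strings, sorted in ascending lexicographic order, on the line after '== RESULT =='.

Work backward from the goal:
  through step 2 (pick(b5,rmA,right)): drop {carry(b5,right)}, keep {ball_in(b3,rmA)}, require {ball_in(b5,rmA), free(right), robot_in(rmA)}
    → {ball_in(b3,rmA), ball_in(b5,rmA), free(right), robot_in(rmA)}
  through step 1 (drop(b3,rmA,left)): drop {ball_in(b3,rmA)}, keep {ball_in(b5,rmA), free(right), robot_in(rmA)}, require {carry(b3,left), robot_in(rmA)}
    → {ball_in(b5,rmA), carry(b3,left), free(right), robot_in(rmA)}

== RESULT ==
["ball_in(b5,rmA)", "carry(b3,left)", "free(right)", "robot_in(rmA)"]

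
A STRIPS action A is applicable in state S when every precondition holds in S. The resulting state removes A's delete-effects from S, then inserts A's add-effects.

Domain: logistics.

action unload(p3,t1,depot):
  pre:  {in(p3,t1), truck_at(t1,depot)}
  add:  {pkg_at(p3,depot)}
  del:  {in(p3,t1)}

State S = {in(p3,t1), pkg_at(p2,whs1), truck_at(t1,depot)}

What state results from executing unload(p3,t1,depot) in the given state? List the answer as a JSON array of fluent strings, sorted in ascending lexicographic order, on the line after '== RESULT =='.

Progress:
  pre ⊆ S: {in(p3,t1), truck_at(t1,depot)} ⊆ S  — applicable
  S \ del = {pkg_at(p2,whs1), truck_at(t1,depot)}
  ∪ add   = {pkg_at(p2,whs1), pkg_at(p3,depot), truck_at(t1,depot)}

== RESULT ==
["pkg_at(p2,whs1)", "pkg_at(p3,depot)", "truck_at(t1,depot)"]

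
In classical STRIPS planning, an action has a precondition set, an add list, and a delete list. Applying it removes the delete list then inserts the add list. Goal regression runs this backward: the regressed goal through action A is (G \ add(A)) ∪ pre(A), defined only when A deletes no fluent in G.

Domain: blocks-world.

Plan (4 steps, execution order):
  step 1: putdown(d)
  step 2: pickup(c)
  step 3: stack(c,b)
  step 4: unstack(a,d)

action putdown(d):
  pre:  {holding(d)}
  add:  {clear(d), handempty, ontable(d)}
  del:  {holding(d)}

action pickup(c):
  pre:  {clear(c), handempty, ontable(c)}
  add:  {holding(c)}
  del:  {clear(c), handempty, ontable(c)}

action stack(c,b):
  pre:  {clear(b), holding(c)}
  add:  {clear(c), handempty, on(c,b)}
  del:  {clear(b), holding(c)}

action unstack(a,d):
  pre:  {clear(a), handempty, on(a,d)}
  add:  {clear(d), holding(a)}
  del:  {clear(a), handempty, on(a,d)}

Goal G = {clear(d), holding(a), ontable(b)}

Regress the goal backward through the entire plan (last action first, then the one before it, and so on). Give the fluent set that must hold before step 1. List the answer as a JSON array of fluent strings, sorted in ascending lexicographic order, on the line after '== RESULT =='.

Regress step by step:
  through step 4 (unstack(a,d)): drop {clear(d), holding(a)}, keep {ontable(b)}, require {clear(a), handempty, on(a,d)}
    → {clear(a), handempty, on(a,d), ontable(b)}
  through step 3 (stack(c,b)): drop {handempty}, keep {clear(a), on(a,d), ontable(b)}, require {clear(b), holding(c)}
    → {clear(a), clear(b), holding(c), on(a,d), ontable(b)}
  through step 2 (pickup(c)): drop {holding(c)}, keep {clear(a), clear(b), on(a,d), ontable(b)}, require {clear(c), handempty, ontable(c)}
    → {clear(a), clear(b), clear(c), handempty, on(a,d), ontable(b), ontable(c)}
  through step 1 (putdown(d)): drop {handempty}, keep {clear(a), clear(b), clear(c), on(a,d), ontable(b), ontable(c)}, require {holding(d)}
    → {clear(a), clear(b), clear(c), holding(d), on(a,d), ontable(b), ontable(c)}

== RESULT ==
["clear(a)", "clear(b)", "clear(c)", "holding(d)", "on(a,d)", "ontable(b)", "ontable(c)"]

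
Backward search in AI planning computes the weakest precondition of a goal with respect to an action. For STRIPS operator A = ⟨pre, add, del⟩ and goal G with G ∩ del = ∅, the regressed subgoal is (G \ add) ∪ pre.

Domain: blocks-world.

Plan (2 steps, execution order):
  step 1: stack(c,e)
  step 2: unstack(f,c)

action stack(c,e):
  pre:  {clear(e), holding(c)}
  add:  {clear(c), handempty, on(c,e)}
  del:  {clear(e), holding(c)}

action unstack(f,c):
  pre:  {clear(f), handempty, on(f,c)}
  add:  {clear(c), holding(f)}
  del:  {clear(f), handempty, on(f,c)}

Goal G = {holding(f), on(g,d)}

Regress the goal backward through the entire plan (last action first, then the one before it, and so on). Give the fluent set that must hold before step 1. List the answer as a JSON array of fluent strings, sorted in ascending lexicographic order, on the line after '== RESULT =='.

Regress step by step:
  through step 2 (unstack(f,c)): drop {holding(f)}, keep {on(g,d)}, require {clear(f), handempty, on(f,c)}
    → {clear(f), handempty, on(f,c), on(g,d)}
  through step 1 (stack(c,e)): drop {handempty}, keep {clear(f), on(f,c), on(g,d)}, require {clear(e), holding(c)}
    → {clear(e), clear(f), holding(c), on(f,c), on(g,d)}

== RESULT ==
["clear(e)", "clear(f)", "holding(c)", "on(f,c)", "on(g,d)"]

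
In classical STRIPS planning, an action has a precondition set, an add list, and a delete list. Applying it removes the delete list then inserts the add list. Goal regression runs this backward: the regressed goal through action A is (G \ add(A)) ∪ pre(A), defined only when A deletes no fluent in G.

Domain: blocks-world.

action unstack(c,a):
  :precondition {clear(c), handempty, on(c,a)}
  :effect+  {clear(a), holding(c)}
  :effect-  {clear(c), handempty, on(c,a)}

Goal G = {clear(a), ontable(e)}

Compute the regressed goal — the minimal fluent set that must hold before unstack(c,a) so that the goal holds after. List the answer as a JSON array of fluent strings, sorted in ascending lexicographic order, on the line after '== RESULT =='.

Regress:
  G ∩ del = {}  (empty — regression defined)
  G \ add = {clear(a), ontable(e)} \ {clear(a), holding(c)} = {ontable(e)}
  ∪ pre   = {ontable(e)} ∪ {clear(c), handempty, on(c,a)}
          = {clear(c), handempty, on(c,a), ontable(e)}

== RESULT ==
["clear(c)", "handempty", "on(c,a)", "ontable(e)"]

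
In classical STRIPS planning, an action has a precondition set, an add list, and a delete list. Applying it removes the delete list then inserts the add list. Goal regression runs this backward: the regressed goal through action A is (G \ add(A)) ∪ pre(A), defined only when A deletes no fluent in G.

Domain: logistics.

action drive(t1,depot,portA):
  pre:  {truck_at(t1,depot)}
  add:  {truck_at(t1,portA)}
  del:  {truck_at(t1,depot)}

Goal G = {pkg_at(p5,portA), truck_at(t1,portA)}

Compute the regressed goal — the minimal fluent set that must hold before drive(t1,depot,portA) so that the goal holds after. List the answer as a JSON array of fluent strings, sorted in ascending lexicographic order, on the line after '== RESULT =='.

Compute (G \ add) ∪ pre:
  G ∩ del = {}  (empty — regression defined)
  G \ add = {pkg_at(p5,portA), truck_at(t1,portA)} \ {truck_at(t1,portA)} = {pkg_at(p5,portA)}
  ∪ pre   = {pkg_at(p5,portA)} ∪ {truck_at(t1,depot)}
          = {pkg_at(p5,portA), truck_at(t1,depot)}

== RESULT ==
["pkg_at(p5,portA)", "truck_at(t1,depot)"]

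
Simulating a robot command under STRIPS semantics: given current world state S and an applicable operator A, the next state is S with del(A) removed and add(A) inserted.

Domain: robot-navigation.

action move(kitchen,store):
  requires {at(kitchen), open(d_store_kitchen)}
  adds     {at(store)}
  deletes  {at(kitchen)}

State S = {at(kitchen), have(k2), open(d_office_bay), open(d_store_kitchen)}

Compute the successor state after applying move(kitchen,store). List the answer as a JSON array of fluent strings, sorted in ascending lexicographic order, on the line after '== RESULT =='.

Compute (S \ del) ∪ add:
  pre ⊆ S: {at(kitchen), open(d_store_kitchen)} ⊆ S  — applicable
  S \ del = {have(k2), open(d_office_bay), open(d_store_kitchen)}
  ∪ add   = {at(store), have(k2), open(d_office_bay), open(d_store_kitchen)}

== RESULT ==
["at(store)", "have(k2)", "open(d_office_bay)", "open(d_store_kitchen)"]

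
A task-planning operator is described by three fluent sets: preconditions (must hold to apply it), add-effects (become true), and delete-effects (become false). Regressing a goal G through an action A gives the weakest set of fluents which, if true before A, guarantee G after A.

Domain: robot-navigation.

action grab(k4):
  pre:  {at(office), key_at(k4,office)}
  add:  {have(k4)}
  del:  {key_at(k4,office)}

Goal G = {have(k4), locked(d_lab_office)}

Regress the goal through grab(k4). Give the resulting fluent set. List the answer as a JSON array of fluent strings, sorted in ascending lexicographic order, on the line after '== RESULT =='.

Compute (G \ add) ∪ pre:
  G ∩ del = {}  (empty — regression defined)
  G \ add = {have(k4), locked(d_lab_office)} \ {have(k4)} = {locked(d_lab_office)}
  ∪ pre   = {locked(d_lab_office)} ∪ {at(office), key_at(k4,office)}
          = {at(office), key_at(k4,office), locked(d_lab_office)}

== RESULT ==
["at(office)", "key_at(k4,office)", "locked(d_lab_office)"]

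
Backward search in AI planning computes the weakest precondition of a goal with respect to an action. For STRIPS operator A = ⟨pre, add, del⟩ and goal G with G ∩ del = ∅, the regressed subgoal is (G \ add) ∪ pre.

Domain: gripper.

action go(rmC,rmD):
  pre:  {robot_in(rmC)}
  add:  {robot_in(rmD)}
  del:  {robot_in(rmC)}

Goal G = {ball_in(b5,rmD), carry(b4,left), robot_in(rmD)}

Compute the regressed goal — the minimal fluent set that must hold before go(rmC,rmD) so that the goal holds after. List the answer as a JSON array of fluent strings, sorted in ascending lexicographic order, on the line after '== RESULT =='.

Regress:
  G ∩ del = {}  (empty — regression defined)
  G \ add = {ball_in(b5,rmD), carry(b4,left), robot_in(rmD)} \ {robot_in(rmD)} = {ball_in(b5,rmD), carry(b4,left)}
  ∪ pre   = {ball_in(b5,rmD), carry(b4,left)} ∪ {robot_in(rmC)}
          = {ball_in(b5,rmD), carry(b4,left), robot_in(rmC)}

== RESULT ==
["ball_in(b5,rmD)", "carry(b4,left)", "robot_in(rmC)"]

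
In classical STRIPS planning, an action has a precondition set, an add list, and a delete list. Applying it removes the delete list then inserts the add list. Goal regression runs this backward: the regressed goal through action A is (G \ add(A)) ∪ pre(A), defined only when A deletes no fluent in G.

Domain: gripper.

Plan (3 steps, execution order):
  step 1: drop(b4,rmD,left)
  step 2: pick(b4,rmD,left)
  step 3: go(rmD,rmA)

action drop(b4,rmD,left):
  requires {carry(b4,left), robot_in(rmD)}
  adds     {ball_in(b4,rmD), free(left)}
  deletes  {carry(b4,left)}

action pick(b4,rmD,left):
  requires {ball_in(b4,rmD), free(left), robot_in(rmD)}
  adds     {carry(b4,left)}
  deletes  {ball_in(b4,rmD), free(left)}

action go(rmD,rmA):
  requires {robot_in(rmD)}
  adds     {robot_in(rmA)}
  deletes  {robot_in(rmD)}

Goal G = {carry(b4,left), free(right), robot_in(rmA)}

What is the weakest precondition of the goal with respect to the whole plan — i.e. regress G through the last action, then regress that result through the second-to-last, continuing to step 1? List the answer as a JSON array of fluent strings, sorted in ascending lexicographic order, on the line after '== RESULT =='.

Work backward from the goal:
  through step 3 (go(rmD,rmA)): drop {robot_in(rmA)}, keep {carry(b4,left), free(right)}, require {robot_in(rmD)}
    → {carry(b4,left), free(right), robot_in(rmD)}
  through step 2 (pick(b4,rmD,left)): drop {carry(b4,left)}, keep {free(right), robot_in(rmD)}, require {ball_in(b4,rmD), free(left), robot_in(rmD)}
    → {ball_in(b4,rmD), free(left), free(right), robot_in(rmD)}
  through step 1 (drop(b4,rmD,left)): drop {ball_in(b4,rmD), free(left)}, keep {free(right), robot_in(rmD)}, require {carry(b4,left), robot_in(rmD)}
    → {carry(b4,left), free(right), robot_in(rmD)}

== RESULT ==
["carry(b4,left)", "free(right)", "robot_in(rmD)"]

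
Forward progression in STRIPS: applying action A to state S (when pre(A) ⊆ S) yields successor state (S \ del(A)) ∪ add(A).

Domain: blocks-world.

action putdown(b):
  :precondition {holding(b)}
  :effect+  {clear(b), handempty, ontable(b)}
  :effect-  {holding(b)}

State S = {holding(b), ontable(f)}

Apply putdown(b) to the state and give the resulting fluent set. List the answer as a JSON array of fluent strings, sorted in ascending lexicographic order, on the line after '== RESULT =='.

Compute (S \ del) ∪ add:
  pre ⊆ S: {holding(b)} ⊆ S  — applicable
  S \ del = {ontable(f)}
  ∪ add   = {clear(b), handempty, ontable(b), ontable(f)}

== RESULT ==
["clear(b)", "handempty", "ontable(b)", "ontable(f)"]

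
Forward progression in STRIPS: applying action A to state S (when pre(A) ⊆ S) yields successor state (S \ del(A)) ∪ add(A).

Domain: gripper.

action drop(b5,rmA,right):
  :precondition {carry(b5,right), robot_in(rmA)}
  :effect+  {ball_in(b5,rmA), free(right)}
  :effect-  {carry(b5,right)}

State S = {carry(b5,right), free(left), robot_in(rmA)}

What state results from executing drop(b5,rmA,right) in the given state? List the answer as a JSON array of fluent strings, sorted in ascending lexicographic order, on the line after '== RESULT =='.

Compute (S \ del) ∪ add:
  pre ⊆ S: {carry(b5,right), robot_in(rmA)} ⊆ S  — applicable
  S \ del = {free(left), robot_in(rmA)}
  ∪ add   = {ball_in(b5,rmA), free(left), free(right), robot_in(rmA)}

== RESULT ==
["ball_in(b5,rmA)", "free(left)", "free(right)", "robot_in(rmA)"]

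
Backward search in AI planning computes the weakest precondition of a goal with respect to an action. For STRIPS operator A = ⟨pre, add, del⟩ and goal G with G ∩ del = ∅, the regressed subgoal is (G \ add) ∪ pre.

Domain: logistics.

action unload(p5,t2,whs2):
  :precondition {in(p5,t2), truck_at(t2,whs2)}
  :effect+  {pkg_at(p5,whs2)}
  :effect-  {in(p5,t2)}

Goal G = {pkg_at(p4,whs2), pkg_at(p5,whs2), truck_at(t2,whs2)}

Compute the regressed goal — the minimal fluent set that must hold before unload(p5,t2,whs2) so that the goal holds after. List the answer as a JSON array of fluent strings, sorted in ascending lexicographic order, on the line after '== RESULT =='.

Compute (G \ add) ∪ pre:
  G ∩ del = {}  (empty — regression defined)
  G \ add = {pkg_at(p4,whs2), pkg_at(p5,whs2), truck_at(t2,whs2)} \ {pkg_at(p5,whs2)} = {pkg_at(p4,whs2), truck_at(t2,whs2)}
  ∪ pre   = {pkg_at(p4,whs2), truck_at(t2,whs2)} ∪ {in(p5,t2), truck_at(t2,whs2)}
          = {in(p5,t2), pkg_at(p4,whs2), truck_at(t2,whs2)}

== RESULT ==
["in(p5,t2)", "pkg_at(p4,whs2)", "truck_at(t2,whs2)"]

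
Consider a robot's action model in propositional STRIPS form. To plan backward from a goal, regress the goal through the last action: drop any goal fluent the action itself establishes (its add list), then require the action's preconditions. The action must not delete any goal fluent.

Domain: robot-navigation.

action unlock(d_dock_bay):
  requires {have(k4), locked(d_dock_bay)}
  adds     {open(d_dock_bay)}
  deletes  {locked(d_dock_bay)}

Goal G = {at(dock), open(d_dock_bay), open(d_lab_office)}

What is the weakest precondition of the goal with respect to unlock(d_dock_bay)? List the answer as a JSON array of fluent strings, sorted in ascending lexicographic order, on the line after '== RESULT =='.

Compute (G \ add) ∪ pre:
  G ∩ del = {}  (empty — regression defined)
  G \ add = {at(dock), open(d_dock_bay), open(d_lab_office)} \ {open(d_dock_bay)} = {at(dock), open(d_lab_office)}
  ∪ pre   = {at(dock), open(d_lab_office)} ∪ {have(k4), locked(d_dock_bay)}
          = {at(dock), have(k4), locked(d_dock_bay), open(d_lab_office)}

== RESULT ==
["at(dock)", "have(k4)", "locked(d_dock_bay)", "open(d_lab_office)"]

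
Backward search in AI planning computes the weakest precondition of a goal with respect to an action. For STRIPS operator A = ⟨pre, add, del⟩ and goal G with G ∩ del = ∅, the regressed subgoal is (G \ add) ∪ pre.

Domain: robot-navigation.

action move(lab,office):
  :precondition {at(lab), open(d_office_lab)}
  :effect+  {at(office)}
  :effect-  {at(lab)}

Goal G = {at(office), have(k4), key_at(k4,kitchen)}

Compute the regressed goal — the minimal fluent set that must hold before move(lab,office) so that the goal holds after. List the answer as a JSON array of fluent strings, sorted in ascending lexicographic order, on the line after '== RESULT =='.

Compute (G \ add) ∪ pre:
  G ∩ del = {}  (empty — regression defined)
  G \ add = {at(office), have(k4), key_at(k4,kitchen)} \ {at(office)} = {have(k4), key_at(k4,kitchen)}
  ∪ pre   = {have(k4), key_at(k4,kitchen)} ∪ {at(lab), open(d_office_lab)}
          = {at(lab), have(k4), key_at(k4,kitchen), open(d_office_lab)}

== RESULT ==
["at(lab)", "have(k4)", "key_at(k4,kitchen)", "open(d_office_lab)"]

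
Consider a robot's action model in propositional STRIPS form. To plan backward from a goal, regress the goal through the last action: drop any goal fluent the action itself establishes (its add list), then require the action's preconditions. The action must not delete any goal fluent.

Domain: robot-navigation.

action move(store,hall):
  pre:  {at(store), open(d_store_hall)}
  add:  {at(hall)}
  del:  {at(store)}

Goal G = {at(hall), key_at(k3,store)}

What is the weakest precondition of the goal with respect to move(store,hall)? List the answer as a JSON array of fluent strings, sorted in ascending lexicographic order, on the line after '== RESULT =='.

Regress:
  G ∩ del = {}  (empty — regression defined)
  G \ add = {at(hall), key_at(k3,store)} \ {at(hall)} = {key_at(k3,store)}
  ∪ pre   = {key_at(k3,store)} ∪ {at(store), open(d_store_hall)}
          = {at(store), key_at(k3,store), open(d_store_hall)}

== RESULT ==
["at(store)", "key_at(k3,store)", "open(d_store_hall)"]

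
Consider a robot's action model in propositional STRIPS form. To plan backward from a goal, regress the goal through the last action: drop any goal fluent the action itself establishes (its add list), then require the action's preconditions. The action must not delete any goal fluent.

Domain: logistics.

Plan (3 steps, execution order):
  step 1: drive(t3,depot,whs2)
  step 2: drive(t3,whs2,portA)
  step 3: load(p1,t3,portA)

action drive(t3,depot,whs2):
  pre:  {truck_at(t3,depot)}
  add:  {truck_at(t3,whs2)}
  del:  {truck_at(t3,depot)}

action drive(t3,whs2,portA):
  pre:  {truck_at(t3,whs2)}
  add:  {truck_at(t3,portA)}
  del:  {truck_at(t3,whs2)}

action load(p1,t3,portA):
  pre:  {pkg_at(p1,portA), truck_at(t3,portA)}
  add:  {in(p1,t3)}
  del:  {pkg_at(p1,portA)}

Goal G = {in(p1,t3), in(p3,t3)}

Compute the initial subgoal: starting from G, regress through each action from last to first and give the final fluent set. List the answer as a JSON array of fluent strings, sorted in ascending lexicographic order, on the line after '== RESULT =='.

Work backward from the goal:
  through step 3 (load(p1,t3,portA)): drop {in(p1,t3)}, keep {in(p3,t3)}, require {pkg_at(p1,portA), truck_at(t3,portA)}
    → {in(p3,t3), pkg_at(p1,portA), truck_at(t3,portA)}
  through step 2 (drive(t3,whs2,portA)): drop {truck_at(t3,portA)}, keep {in(p3,t3), pkg_at(p1,portA)}, require {truck_at(t3,whs2)}
    → {in(p3,t3), pkg_at(p1,portA), truck_at(t3,whs2)}
  through step 1 (drive(t3,depot,whs2)): drop {truck_at(t3,whs2)}, keep {in(p3,t3), pkg_at(p1,portA)}, require {truck_at(t3,depot)}
    → {in(p3,t3), pkg_at(p1,portA), truck_at(t3,depot)}

== RESULT ==
["in(p3,t3)", "pkg_at(p1,portA)", "truck_at(t3,depot)"]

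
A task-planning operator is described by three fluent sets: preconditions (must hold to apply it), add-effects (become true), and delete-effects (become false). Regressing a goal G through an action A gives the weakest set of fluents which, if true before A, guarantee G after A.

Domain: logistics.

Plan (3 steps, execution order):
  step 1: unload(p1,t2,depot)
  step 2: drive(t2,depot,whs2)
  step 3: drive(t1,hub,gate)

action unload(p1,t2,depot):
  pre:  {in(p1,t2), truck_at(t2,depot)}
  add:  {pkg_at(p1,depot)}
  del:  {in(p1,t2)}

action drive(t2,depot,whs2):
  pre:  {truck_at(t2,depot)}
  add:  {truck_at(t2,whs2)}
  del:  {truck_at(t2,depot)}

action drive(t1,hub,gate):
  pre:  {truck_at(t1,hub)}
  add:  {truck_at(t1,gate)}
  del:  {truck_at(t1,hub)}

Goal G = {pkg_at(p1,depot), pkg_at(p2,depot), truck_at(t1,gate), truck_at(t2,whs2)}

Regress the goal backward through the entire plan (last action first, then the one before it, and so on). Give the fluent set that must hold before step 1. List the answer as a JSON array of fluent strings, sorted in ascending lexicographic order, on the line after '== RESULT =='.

Regress step by step:
  through step 3 (drive(t1,hub,gate)): drop {truck_at(t1,gate)}, keep {pkg_at(p1,depot), pkg_at(p2,depot), truck_at(t2,whs2)}, require {truck_at(t1,hub)}
    → {pkg_at(p1,depot), pkg_at(p2,depot), truck_at(t1,hub), truck_at(t2,whs2)}
  through step 2 (drive(t2,depot,whs2)): drop {truck_at(t2,whs2)}, keep {pkg_at(p1,depot), pkg_at(p2,depot), truck_at(t1,hub)}, require {truck_at(t2,depot)}
    → {pkg_at(p1,depot), pkg_at(p2,depot), truck_at(t1,hub), truck_at(t2,depot)}
  through step 1 (unload(p1,t2,depot)): drop {pkg_at(p1,depot)}, keep {pkg_at(p2,depot), truck_at(t1,hub), truck_at(t2,depot)}, require {in(p1,t2), truck_at(t2,depot)}
    → {in(p1,t2), pkg_at(p2,depot), truck_at(t1,hub), truck_at(t2,depot)}

== RESULT ==
["in(p1,t2)", "pkg_at(p2,depot)", "truck_at(t1,hub)", "truck_at(t2,depot)"]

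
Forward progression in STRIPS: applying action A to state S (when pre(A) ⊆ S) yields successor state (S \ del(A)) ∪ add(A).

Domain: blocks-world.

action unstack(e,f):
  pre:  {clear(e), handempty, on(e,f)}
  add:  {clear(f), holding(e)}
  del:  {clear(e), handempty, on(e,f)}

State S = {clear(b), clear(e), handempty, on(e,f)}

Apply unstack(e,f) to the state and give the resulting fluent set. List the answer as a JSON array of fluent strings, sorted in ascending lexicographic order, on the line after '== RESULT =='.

Compute (S \ del) ∪ add:
  pre ⊆ S: {clear(e), handempty, on(e,f)} ⊆ S  — applicable
  S \ del = {clear(b)}
  ∪ add   = {clear(b), clear(f), holding(e)}

== RESULT ==
["clear(b)", "clear(f)", "holding(e)"]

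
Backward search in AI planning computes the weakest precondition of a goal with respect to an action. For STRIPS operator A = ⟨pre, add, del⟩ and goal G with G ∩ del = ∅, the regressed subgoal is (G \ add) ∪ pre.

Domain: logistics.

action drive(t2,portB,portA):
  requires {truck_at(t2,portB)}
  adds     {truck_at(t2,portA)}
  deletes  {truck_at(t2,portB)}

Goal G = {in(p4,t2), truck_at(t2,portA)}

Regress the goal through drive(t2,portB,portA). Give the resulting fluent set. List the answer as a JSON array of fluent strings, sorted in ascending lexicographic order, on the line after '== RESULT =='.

Compute (G \ add) ∪ pre:
  G ∩ del = {}  (empty — regression defined)
  G \ add = {in(p4,t2), truck_at(t2,portA)} \ {truck_at(t2,portA)} = {in(p4,t2)}
  ∪ pre   = {in(p4,t2)} ∪ {truck_at(t2,portB)}
          = {in(p4,t2), truck_at(t2,portB)}

== RESULT ==
["in(p4,t2)", "truck_at(t2,portB)"]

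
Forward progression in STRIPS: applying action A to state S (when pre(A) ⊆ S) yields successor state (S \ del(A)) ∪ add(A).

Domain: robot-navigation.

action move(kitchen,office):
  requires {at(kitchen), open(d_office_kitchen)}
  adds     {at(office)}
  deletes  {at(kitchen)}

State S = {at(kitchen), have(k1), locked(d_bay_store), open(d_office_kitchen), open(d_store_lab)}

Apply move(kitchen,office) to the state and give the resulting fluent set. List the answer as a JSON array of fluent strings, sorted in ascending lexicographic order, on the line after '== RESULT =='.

Compute (S \ del) ∪ add:
  pre ⊆ S: {at(kitchen), open(d_office_kitchen)} ⊆ S  — applicable
  S \ del = {have(k1), locked(d_bay_store), open(d_office_kitchen), open(d_store_lab)}
  ∪ add   = {at(office), have(k1), locked(d_bay_store), open(d_office_kitchen), open(d_store_lab)}

== RESULT ==
["at(office)", "have(k1)", "locked(d_bay_store)", "open(d_office_kitchen)", "open(d_store_lab)"]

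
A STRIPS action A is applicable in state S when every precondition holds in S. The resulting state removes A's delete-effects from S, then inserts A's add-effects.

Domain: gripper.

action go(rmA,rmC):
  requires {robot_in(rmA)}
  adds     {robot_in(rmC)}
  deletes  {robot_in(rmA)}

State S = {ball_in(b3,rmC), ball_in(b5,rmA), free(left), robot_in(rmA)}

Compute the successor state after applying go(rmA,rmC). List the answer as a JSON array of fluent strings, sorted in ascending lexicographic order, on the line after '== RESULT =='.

Compute (S \ del) ∪ add:
  pre ⊆ S: {robot_in(rmA)} ⊆ S  — applicable
  S \ del = {ball_in(b3,rmC), ball_in(b5,rmA), free(left)}
  ∪ add   = {ball_in(b3,rmC), ball_in(b5,rmA), free(left), robot_in(rmC)}

== RESULT ==
["ball_in(b3,rmC)", "ball_in(b5,rmA)", "free(left)", "robot_in(rmC)"]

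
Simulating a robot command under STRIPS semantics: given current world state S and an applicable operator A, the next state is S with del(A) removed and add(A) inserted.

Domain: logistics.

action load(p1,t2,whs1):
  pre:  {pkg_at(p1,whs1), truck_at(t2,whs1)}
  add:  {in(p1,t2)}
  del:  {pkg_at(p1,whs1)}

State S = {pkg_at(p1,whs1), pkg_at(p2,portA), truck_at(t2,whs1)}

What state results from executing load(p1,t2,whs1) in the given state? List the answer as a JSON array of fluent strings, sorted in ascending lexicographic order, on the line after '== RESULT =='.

Compute (S \ del) ∪ add:
  pre ⊆ S: {pkg_at(p1,whs1), truck_at(t2,whs1)} ⊆ S  — applicable
  S \ del = {pkg_at(p2,portA), truck_at(t2,whs1)}
  ∪ add   = {in(p1,t2), pkg_at(p2,portA), truck_at(t2,whs1)}

== RESULT ==
["in(p1,t2)", "pkg_at(p2,portA)", "truck_at(t2,whs1)"]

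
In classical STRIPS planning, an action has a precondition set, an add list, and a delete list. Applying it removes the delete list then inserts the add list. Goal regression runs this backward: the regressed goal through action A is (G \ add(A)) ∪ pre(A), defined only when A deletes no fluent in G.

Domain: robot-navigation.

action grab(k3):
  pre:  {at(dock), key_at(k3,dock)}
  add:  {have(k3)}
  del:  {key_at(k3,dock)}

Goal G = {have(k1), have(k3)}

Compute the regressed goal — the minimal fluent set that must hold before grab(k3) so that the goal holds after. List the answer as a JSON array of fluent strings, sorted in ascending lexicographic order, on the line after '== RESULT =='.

Regress:
  G ∩ del = {}  (empty — regression defined)
  G \ add = {have(k1), have(k3)} \ {have(k3)} = {have(k1)}
  ∪ pre   = {have(k1)} ∪ {at(dock), key_at(k3,dock)}
          = {at(dock), have(k1), key_at(k3,dock)}

== RESULT ==
["at(dock)", "have(k1)", "key_at(k3,dock)"]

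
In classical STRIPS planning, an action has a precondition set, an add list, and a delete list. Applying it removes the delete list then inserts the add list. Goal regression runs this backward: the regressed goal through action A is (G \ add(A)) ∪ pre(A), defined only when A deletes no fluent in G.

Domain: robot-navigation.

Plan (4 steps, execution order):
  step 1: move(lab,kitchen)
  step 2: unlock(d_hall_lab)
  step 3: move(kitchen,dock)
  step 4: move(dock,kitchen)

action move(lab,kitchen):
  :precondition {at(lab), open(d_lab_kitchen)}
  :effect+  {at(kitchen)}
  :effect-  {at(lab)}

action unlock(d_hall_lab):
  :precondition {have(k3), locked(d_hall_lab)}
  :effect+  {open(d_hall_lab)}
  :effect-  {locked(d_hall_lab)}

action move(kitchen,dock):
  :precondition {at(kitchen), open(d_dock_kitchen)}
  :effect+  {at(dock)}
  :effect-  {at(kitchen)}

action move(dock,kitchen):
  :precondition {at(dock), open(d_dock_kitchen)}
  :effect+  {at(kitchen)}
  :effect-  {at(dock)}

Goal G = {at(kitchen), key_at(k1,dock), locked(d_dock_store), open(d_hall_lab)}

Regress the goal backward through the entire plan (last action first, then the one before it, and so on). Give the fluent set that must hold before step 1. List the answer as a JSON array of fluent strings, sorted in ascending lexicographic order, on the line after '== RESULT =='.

Regress step by step:
  through step 4 (move(dock,kitchen)): drop {at(kitchen)}, keep {key_at(k1,dock), locked(d_dock_store), open(d_hall_lab)}, require {at(dock), open(d_dock_kitchen)}
    → {at(dock), key_at(k1,dock), locked(d_dock_store), open(d_dock_kitchen), open(d_hall_lab)}
  through step 3 (move(kitchen,dock)): drop {at(dock)}, keep {key_at(k1,dock), locked(d_dock_store), open(d_dock_kitchen), open(d_hall_lab)}, require {at(kitchen), open(d_dock_kitchen)}
    → {at(kitchen), key_at(k1,dock), locked(d_dock_store), open(d_dock_kitchen), open(d_hall_lab)}
  through step 2 (unlock(d_hall_lab)): drop {open(d_hall_lab)}, keep {at(kitchen), key_at(k1,dock), locked(d_dock_store), open(d_dock_kitchen)}, require {have(k3), locked(d_hall_lab)}
    → {at(kitchen), have(k3), key_at(k1,dock), locked(d_dock_store), locked(d_hall_lab), open(d_dock_kitchen)}
  through step 1 (move(lab,kitchen)): drop {at(kitchen)}, keep {have(k3), key_at(k1,dock), locked(d_dock_store), locked(d_hall_lab), open(d_dock_kitchen)}, require {at(lab), open(d_lab_kitchen)}
    → {at(lab), have(k3), key_at(k1,dock), locked(d_dock_store), locked(d_hall_lab), open(d_dock_kitchen), open(d_lab_kitchen)}

== RESULT ==
["at(lab)", "have(k3)", "key_at(k1,dock)", "locked(d_dock_store)", "locked(d_hall_lab)", "open(d_dock_kitchen)", "open(d_lab_kitchen)"]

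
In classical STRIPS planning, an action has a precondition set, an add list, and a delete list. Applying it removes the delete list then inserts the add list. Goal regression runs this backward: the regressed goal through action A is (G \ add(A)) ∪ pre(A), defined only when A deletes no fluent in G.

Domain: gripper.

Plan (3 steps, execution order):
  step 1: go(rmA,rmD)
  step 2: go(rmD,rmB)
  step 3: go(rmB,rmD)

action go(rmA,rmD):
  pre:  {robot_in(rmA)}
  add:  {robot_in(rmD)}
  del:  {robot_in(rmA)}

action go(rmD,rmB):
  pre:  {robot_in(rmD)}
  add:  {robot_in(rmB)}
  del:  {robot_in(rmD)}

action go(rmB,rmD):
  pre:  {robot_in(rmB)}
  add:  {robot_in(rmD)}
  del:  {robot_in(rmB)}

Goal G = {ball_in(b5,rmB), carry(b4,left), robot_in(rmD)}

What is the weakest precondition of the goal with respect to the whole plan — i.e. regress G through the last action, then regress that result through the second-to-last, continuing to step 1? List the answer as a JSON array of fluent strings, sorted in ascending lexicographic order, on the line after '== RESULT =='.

Work backward from the goal:
  through step 3 (go(rmB,rmD)): drop {robot_in(rmD)}, keep {ball_in(b5,rmB), carry(b4,left)}, require {robot_in(rmB)}
    → {ball_in(b5,rmB), carry(b4,left), robot_in(rmB)}
  through step 2 (go(rmD,rmB)): drop {robot_in(rmB)}, keep {ball_in(b5,rmB), carry(b4,left)}, require {robot_in(rmD)}
    → {ball_in(b5,rmB), carry(b4,left), robot_in(rmD)}
  through step 1 (go(rmA,rmD)): drop {robot_in(rmD)}, keep {ball_in(b5,rmB), carry(b4,left)}, require {robot_in(rmA)}
    → {ball_in(b5,rmB), carry(b4,left), robot_in(rmA)}

== RESULT ==
["ball_in(b5,rmB)", "carry(b4,left)", "robot_in(rmA)"]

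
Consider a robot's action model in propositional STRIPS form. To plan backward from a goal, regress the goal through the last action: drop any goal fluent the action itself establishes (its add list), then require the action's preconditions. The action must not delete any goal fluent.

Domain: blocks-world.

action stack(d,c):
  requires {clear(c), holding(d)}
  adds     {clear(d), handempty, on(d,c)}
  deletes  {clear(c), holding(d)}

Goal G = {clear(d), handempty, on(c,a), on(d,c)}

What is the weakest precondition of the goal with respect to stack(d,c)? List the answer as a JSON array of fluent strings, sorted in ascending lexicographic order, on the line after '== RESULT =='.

Compute (G \ add) ∪ pre:
  G ∩ del = {}  (empty — regression defined)
  G \ add = {clear(d), handempty, on(c,a), on(d,c)} \ {clear(d), handempty, on(d,c)} = {on(c,a)}
  ∪ pre   = {on(c,a)} ∪ {clear(c), holding(d)}
          = {clear(c), holding(d), on(c,a)}

== RESULT ==
["clear(c)", "holding(d)", "on(c,a)"]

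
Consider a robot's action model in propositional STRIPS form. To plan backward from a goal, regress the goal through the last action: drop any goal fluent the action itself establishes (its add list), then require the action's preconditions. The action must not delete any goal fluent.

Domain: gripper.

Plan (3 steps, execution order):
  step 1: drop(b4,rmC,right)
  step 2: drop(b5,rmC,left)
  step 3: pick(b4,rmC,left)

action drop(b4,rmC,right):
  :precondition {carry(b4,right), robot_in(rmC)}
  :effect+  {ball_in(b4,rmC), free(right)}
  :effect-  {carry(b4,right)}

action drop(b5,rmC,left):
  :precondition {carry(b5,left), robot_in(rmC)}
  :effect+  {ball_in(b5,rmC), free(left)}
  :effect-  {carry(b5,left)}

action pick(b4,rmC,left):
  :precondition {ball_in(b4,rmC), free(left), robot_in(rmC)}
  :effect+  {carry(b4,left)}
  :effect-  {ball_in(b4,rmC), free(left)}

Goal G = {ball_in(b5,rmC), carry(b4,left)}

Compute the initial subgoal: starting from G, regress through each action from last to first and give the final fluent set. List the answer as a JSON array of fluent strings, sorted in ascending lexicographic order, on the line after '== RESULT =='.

Work backward from the goal:
  through step 3 (pick(b4,rmC,left)): drop {carry(b4,left)}, keep {ball_in(b5,rmC)}, require {ball_in(b4,rmC), free(left), robot_in(rmC)}
    → {ball_in(b4,rmC), ball_in(b5,rmC), free(left), robot_in(rmC)}
  through step 2 (drop(b5,rmC,left)): drop {ball_in(b5,rmC), free(left)}, keep {ball_in(b4,rmC), robot_in(rmC)}, require {carry(b5,left), robot_in(rmC)}
    → {ball_in(b4,rmC), carry(b5,left), robot_in(rmC)}
  through step 1 (drop(b4,rmC,right)): drop {ball_in(b4,rmC)}, keep {carry(b5,left), robot_in(rmC)}, require {carry(b4,right), robot_in(rmC)}
    → {carry(b4,right), carry(b5,left), robot_in(rmC)}

== RESULT ==
["carry(b4,right)", "carry(b5,left)", "robot_in(rmC)"]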